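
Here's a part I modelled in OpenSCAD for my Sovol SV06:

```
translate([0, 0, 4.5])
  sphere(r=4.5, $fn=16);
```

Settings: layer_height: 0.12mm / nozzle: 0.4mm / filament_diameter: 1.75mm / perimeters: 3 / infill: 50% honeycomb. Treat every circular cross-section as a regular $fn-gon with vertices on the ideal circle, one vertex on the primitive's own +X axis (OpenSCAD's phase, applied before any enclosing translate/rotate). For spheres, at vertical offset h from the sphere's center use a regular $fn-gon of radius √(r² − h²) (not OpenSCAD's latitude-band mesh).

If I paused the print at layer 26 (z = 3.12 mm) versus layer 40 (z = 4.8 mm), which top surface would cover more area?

layer 40 (z = 4.8 mm)

Layer 26 (z = 3.12): the r=4.5 sphere slices to a regular 16-gon of circumradius 4.283 (√(r²−h²) with h=1.38 from center) (area = (16/2)·4.283²·sin(360°/16) = 56.16 mm²). So its area = 56.16 mm². Layer 40 (z = 4.8): the r=4.5 sphere slices to a regular 16-gon of circumradius 4.490 (√(r²−h²) with h=0.3 from center) (area = (16/2)·4.490²·sin(360°/16) = 61.72 mm²). So its area = 61.72 mm². Layer 40 is larger (61.72 vs 56.16 mm²).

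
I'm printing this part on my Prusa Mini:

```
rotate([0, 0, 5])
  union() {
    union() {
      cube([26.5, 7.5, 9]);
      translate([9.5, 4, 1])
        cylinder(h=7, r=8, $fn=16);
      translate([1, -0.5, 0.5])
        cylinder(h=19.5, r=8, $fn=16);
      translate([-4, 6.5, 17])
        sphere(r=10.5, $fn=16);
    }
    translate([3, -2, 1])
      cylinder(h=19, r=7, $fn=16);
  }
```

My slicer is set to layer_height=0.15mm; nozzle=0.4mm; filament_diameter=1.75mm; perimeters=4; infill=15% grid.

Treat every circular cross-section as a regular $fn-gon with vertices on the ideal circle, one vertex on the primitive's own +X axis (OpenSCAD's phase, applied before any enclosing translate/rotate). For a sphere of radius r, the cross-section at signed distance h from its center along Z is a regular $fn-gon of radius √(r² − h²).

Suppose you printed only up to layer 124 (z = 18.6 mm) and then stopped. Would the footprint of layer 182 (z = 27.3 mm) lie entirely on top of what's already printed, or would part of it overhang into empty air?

entirely on top

Compare the two slices. At z = 18.6: the cube is not intersected at this z (z outside [0, 9]); the cylinder at (9.5, 4) is not intersected at this z (z outside [1, 8]); the cylinder at (1, -0.5): section is a regular 16-gon, circumradius r=8 (area = (16/2)·8.000²·sin(360°/16) = 195.93 mm²); the r=10.5 sphere at (-4, 6.5) slices to a regular 16-gon of circumradius 10.377 (√(r²−h²) with h=1.6 from center) (area = (16/2)·10.377²·sin(360°/16) = 329.69 mm²); Taking the union: the regions partially overlap — summed areas 525.62 mm² minus the doubly-counted overlap 106.20 mm² gives 419.42 mm² — area = 419.42 mm²; the r=7 cylinder at (3, -2) contributes a regular 16-gon of circumradius 7 (area = (16/2)·7.000²·sin(360°/16) = 150.01 mm²); Merging all regions: the regions partially overlap — summed areas 569.43 mm² minus the doubly-counted overlap 133.18 mm² gives 436.25 mm² — area = 436.25 mm²; (rotated 5° about Z; rotation is an isometry so areas/perimeters/island counts are preserved). At z = 27.3: the cube does not reach this height (z outside [0, 9]); the cylinder at (9.5, 4) is not intersected at this z (z outside [1, 8]); the cylinder at (1, -0.5) is absent (z outside [0.5, 20]); the sphere at (-4, 6.5): section is a regular 16-gon, circumradius = √(r²−h²) = √(10.5²−10.3²) = 2.040 (area = (16/2)·2.040²·sin(360°/16) = 12.74 mm²); Merging all regions: only the r=10.5 sphere at (-4, 6.5) is present, so the union is just that shape — area = 12.74 mm²; the cylinder at (3, -2) is not intersected at this z (z outside [1, 20]); Merging all regions: only the result so far is present, so the union is just that shape — area = 12.74 mm²; (rotated 5° about Z; rotation is an isometry so areas/perimeters/island counts are preserved). Checking containment: the cross-section at z = 27.3 is a subset of the cross-section at z = 18.6.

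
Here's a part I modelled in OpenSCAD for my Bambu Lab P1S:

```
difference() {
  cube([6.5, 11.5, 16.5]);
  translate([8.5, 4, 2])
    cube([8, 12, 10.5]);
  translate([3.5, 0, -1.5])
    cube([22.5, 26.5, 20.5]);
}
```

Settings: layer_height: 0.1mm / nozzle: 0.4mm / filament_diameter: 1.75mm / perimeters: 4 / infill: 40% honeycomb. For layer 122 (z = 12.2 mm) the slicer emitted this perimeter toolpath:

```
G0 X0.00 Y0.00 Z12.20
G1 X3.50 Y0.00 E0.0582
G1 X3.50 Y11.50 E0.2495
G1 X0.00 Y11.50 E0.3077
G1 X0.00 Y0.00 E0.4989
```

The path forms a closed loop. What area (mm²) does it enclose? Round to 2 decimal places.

Apply the shoelace formula to the sequence of (X, Y) vertices; enclosed area = 40.25 mm².

40.25 mm²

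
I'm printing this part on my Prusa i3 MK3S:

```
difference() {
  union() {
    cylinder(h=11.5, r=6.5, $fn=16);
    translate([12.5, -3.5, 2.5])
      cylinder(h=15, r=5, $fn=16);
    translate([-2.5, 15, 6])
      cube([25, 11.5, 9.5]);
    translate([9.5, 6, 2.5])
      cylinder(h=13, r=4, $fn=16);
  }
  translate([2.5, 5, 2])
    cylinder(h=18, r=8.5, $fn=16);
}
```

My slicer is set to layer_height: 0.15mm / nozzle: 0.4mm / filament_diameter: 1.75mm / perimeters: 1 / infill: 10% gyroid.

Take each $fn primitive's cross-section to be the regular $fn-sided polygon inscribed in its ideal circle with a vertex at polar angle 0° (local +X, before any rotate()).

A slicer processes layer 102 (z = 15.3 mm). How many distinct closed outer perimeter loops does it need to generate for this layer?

3

At z = 15.3 mm: the cylinder is absent (z outside [0, 11.5]); the r=5 cylinder at (12.5, -3.5) gives a regular 16-gon of circumradius 5 (constant along its height); the cube at (-2.5, 15) is present — its section is the full 25×11.5 rectangle; the r=4 cylinder at (9.5, 6) contributes a regular 16-gon of circumradius 4; Taking the union: the 3 present regions are separate (no shared area or edge), so areas and boundary lengths simply add and each stays a separate island — 3 connected regions; the cylinder at (2.5, 5): section is a regular 16-gon, circumradius r=8.5; Taking the first minus the rest: starting from the result so far, the r=8.5 cylinder at (2.5, 5) partially overlaps it — only the 32.65 mm² overlap (of its 221.19 mm²) is removed, clipping the outline — 3 connected regions. The result has 3 disconnected regions.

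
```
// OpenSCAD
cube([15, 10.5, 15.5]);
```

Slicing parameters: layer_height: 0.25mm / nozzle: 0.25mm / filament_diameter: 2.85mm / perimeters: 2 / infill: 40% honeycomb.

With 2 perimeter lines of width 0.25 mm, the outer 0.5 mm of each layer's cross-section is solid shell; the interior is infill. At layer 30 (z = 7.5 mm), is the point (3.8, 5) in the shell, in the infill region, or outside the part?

At z = 7.5 mm: the 15×10.5 cube contributes its full rectangle. Overall, the cross-section is a single solid region. The nearest boundary edge runs (0.00, 10.50)→(0.00, 0.00); distance from the point to it = 3.80 mm. The point is inside the cross-section and 3.80 mm from the nearest boundary — more than the 0.5 mm shell width (2 × 0.25), so it's in the infill interior.

infill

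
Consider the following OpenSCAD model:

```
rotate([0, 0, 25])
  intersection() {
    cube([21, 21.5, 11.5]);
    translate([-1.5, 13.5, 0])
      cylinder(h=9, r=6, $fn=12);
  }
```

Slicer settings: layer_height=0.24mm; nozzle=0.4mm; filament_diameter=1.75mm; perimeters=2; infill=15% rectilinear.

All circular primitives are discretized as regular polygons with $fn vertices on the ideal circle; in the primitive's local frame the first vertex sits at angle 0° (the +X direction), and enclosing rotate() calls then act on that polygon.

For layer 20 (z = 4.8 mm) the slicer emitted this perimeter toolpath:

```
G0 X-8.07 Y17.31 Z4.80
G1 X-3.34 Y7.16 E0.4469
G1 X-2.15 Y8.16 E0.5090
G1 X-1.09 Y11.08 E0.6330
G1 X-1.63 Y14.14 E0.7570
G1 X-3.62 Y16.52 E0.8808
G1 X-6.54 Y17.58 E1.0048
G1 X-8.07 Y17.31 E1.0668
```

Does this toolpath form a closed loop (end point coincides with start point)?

yes

Start point (G0): (-8.07, 17.31). End point (last G1): the path returns to the start — closed.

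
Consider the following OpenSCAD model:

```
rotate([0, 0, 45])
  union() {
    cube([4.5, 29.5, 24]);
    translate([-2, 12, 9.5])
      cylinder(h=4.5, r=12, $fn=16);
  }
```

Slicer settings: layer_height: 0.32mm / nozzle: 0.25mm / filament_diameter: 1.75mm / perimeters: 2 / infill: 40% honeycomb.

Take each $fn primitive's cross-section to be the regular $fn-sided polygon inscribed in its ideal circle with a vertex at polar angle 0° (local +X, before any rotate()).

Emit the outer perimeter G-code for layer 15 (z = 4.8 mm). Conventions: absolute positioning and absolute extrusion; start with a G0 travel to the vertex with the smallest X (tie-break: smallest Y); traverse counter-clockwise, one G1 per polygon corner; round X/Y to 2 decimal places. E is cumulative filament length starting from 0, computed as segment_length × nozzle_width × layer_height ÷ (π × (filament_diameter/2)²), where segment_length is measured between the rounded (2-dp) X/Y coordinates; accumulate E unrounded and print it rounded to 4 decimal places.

At z = 4.8 mm: the cube is present — its section is the full 4.5×29.5 rectangle; the cylinder at (-2, 12) is not intersected at this z (z outside [9.5, 14]); Merging all regions: only the 4.5×29.5 cube is present, so the union is just that shape — 1 connected region; (rotated 45° about Z; rotation is an isometry so areas/perimeters/island counts are preserved). The outline is a single polygon with 4 vertices. Extrusion per mm of travel: 0.25 × 0.32 / (π × 0.875²) = 0.033260. Accumulating E over each segment gives final E = 2.2615.

G0 X-20.86 Y20.86 Z4.80
G1 X0.00 Y0.00 E0.9812
G1 X3.18 Y3.18 E1.1308
G1 X-17.68 Y24.04 E2.1120
G1 X-20.86 Y20.86 E2.2615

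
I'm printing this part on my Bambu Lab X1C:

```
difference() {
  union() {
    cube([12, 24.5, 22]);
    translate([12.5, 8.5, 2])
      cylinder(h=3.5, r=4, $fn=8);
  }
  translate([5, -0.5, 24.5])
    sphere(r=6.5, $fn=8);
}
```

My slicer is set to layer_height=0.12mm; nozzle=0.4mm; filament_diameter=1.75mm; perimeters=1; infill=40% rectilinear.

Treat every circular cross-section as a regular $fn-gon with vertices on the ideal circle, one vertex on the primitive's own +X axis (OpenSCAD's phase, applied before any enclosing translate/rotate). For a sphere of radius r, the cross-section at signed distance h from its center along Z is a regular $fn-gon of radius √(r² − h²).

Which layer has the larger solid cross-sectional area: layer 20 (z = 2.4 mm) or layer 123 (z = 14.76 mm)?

layer 20 (z = 2.4 mm)

Layer 20 (z = 2.4): the cube is present — its section is the full 12×24.5 rectangle (area 294.00 mm²); the cylinder at (12.5, 8.5): section is a regular 8-gon, circumradius r=4 (area = (8/2)·4.000²·sin(360°/8) = 45.25 mm²); Merging all regions: the regions partially overlap — summed areas 339.25 mm² minus the doubly-counted overlap 18.73 mm² gives 320.52 mm² — area = 320.52 mm²; the sphere at (5, -0.5) is not intersected at this z (|z−center|=22.100 > r=6.5); Subtracting the remaining from the first: none of the subtracted shapes is present at this height, so the result so far is unchanged — area = 320.52 mm². So its area = 320.52 mm². Layer 123 (z = 14.76): the 12×24.5 cube contributes its full rectangle (area 294.00 mm²); the cylinder at (12.5, 8.5) is not intersected at this z (z outside [2, 5.5]); Merging all regions: only the 12×24.5 cube is present, so the union is just that shape — area = 294.00 mm²; the sphere at (5, -0.5) does not reach this height (|z−center|=9.740 > r=6.5); Subtracting the remaining from the first: none of the subtracted shapes is present at this height, so that combined region is unchanged — area = 294.00 mm². So its area = 294.00 mm². Layer 20 is larger (320.52 vs 294.00 mm²).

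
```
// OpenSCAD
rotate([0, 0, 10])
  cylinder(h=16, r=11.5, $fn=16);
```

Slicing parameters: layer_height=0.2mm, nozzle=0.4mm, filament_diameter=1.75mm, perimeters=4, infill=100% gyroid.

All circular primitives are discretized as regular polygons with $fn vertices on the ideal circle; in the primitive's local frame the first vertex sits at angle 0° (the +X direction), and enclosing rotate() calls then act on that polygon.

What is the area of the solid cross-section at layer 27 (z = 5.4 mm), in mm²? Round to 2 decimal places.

At z = 5.4 mm: the r=11.5 cylinder contributes a regular 16-gon of circumradius 11.5 (area = (16/2)·11.500²·sin(360°/16) = 404.88 mm²); (rotated 10° about Z; rotation is an isometry so areas/perimeters/island counts are preserved). Overall, the cross-section is a single solid region. Net area = 404.88 mm².

404.88 mm²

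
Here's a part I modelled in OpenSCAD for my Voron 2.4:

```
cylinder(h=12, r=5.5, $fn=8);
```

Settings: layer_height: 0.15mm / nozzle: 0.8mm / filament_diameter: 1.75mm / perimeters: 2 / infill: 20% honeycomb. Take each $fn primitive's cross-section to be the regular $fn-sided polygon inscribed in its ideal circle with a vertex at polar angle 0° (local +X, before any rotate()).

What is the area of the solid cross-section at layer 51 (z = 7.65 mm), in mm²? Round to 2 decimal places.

85.56 mm²

At z = 7.65 mm: the cylinder: section is a regular 8-gon, circumradius r=5.5 (area = (8/2)·5.500²·sin(360°/8) = 85.56 mm²). Overall, the cross-section is a single solid region. Net area = 85.56 mm².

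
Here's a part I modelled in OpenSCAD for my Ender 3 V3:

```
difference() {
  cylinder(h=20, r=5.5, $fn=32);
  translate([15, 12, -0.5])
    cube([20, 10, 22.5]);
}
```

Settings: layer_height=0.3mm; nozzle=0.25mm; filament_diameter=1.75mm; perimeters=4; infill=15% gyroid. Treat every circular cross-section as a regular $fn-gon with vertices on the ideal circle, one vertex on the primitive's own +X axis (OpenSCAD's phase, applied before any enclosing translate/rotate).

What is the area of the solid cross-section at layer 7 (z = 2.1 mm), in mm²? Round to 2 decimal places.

94.42 mm²

At z = 2.1 mm: the r=5.5 cylinder contributes a regular 32-gon of circumradius 5.5 (area = (32/2)·5.500²·sin(360°/32) = 94.42 mm²); the cube at (15, 12) is present — its section is the full 20×10 rectangle (area 200.00 mm²); After the difference (first − rest): starting from the r=5.5 cylinder (94.42 mm²), the 20×10 cube at (15, 12) misses the remaining region (no effect) — area = 94.42 mm². Overall, the cross-section is a single solid region. Net area = 94.42 mm².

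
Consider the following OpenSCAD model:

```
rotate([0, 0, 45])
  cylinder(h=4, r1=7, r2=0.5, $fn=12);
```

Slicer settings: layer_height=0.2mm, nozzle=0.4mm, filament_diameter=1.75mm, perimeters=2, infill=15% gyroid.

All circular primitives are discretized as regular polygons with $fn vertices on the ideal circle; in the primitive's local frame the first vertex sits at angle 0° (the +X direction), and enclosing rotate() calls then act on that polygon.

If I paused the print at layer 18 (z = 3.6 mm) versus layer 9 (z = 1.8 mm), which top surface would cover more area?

Layer 18 (z = 3.6): the cone (r1=7→r2=0.5) has section circumradius 1.150 here — a regular 12-gon (area = (12/2)·1.150²·sin(360°/12) = 3.97 mm²); (whole slice rotated 45° about Z — lengths, areas and connectivity unchanged). So its area = 3.97 mm². Layer 9 (z = 1.8): the cone (r1=7→r2=0.5) has section circumradius 4.075 here — a regular 12-gon (area = (12/2)·4.075²·sin(360°/12) = 49.82 mm²); (rotated 45° about Z; rotation is an isometry so areas/perimeters/island counts are preserved). So its area = 49.82 mm². Layer 9 is larger (49.82 vs 3.97 mm²).

layer 9 (z = 1.8 mm)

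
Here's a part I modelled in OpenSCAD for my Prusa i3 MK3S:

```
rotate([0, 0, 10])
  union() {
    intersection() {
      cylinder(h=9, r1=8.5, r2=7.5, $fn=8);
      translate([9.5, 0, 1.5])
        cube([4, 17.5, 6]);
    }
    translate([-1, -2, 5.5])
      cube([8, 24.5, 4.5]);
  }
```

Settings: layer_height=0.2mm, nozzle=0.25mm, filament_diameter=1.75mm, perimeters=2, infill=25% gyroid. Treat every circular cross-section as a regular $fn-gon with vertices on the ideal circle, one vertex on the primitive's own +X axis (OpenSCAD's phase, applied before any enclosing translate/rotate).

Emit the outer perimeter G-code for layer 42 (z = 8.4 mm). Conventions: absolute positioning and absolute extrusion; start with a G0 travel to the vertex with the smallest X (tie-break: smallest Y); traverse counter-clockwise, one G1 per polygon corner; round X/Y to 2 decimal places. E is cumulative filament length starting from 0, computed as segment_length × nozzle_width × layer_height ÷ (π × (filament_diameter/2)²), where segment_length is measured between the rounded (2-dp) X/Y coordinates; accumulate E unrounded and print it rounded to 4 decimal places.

G0 X-4.89 Y21.98 Z8.40
G1 X-0.64 Y-2.14 E0.5091
G1 X7.24 Y-0.75 E0.6755
G1 X2.99 Y23.37 E1.1846
G1 X-4.89 Y21.98 E1.3509

At z = 8.4 mm: the cone: at t=0.933 of its height the radius interpolates to r₁+(r₂−r₁)t = 7.567, giving a regular 8-gon of that circumradius; the cube at (9.5, 0) is absent (z outside [1.5, 7.5]); After intersecting: at least one operand is absent at this height, so nothing remains; the 8×24.5 cube at (-1, -2) contributes its full rectangle; Combining (union): only the 8×24.5 cube at (-1, -2) is present, so the union is just that shape — 1 connected region; (rotated 10° about Z; rotation is an isometry so areas/perimeters/island counts are preserved). The outline is a single polygon with 4 vertices. Extrusion per mm of travel: 0.25 × 0.2 / (π × 0.875²) = 0.020788. Accumulating E over each segment gives final E = 1.3509.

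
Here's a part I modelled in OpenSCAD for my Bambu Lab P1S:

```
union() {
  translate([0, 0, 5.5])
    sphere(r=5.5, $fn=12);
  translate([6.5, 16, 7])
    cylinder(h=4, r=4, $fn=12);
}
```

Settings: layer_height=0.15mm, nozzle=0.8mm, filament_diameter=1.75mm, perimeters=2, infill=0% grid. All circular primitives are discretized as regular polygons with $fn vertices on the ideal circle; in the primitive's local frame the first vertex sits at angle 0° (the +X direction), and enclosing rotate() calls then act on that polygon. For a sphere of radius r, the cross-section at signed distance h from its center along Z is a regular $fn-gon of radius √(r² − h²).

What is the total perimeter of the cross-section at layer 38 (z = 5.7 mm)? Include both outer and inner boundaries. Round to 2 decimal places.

At z = 5.7 mm: the r=5.5 sphere slices to a regular 12-gon of circumradius 5.496 (√(r²−h²) with h=0.2 from center) (perimeter = 2·12·5.496·sin(180°/12) = 34.14 mm); the cylinder at (6.5, 16) is not intersected at this z (z outside [7, 11]); Merging all regions: only the r=5.5 sphere is present, so the union is just that shape — boundary = 34.14 mm. Overall, the cross-section is a single solid region. Total boundary length (outer) = 34.14 mm.

34.14 mm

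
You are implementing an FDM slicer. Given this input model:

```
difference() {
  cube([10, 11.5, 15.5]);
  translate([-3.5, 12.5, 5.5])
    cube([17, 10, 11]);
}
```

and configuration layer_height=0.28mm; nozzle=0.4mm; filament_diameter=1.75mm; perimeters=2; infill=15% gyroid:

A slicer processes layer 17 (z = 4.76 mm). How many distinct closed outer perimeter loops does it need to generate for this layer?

At z = 4.76 mm: the 10×11.5 cube contributes its full rectangle; the cube at (-3.5, 12.5) is absent (z outside [5.5, 16.5]); Subtracting the remaining from the first: none of the subtracted shapes is present at this height, so the 10×11.5 cube is unchanged — 1 connected region. The result has 1 disconnected region.

1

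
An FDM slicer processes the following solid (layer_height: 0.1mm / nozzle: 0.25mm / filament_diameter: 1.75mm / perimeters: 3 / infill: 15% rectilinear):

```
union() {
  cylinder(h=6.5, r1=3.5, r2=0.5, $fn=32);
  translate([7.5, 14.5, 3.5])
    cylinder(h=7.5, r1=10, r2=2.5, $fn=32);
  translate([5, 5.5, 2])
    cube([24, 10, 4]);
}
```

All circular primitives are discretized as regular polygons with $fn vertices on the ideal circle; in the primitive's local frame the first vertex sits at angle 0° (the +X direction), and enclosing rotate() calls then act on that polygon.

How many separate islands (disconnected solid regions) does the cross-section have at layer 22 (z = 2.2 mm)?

At z = 2.2 mm: the cone contributes a regular 32-gon of circumradius 2.485 (interpolated between r1=3.5 and r2=0.5 at t=0.338); the cone at (7.5, 14.5) is not intersected at this z (z outside [3.5, 11]); the cube at (5, 5.5) (footprint 24×10) is included at this height; Taking the union: the 2 present regions are separate (no shared area or edge), so areas and boundary lengths simply add and each stays a separate island — 2 connected regions. Overall, the cross-section has 2 separate islands. Island count = 2.

2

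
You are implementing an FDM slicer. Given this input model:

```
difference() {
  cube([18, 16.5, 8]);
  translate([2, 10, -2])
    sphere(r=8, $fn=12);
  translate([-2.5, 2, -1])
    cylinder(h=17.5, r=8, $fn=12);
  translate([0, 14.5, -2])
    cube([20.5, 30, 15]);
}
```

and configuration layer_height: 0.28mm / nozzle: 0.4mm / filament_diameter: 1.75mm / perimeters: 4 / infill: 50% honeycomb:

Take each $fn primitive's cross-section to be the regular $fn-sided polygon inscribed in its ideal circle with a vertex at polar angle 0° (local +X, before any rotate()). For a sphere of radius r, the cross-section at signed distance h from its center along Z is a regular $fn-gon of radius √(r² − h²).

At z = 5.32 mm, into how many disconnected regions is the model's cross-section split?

At z = 5.32 mm: the 18×16.5 cube contributes its full rectangle; the r=8 sphere at (2, 10) slices to a regular 12-gon of circumradius 3.228 (√(r²−h²) with h=7.32 from center); the cylinder at (-2.5, 2): section is a regular 12-gon, circumradius r=8; the cube at (0, 14.5) is present — its section is the full 20.5×30 rectangle; Taking the first minus the rest: starting from the 18×16.5 cube, the r=8 sphere at (2, 10) partially overlaps it — only the 27.36 mm² overlap (of its 31.25 mm²) is removed, clipping the outline; the r=8 cylinder at (-2.5, 2) partially overlaps it — only the 34.32 mm² overlap (of its 192.00 mm²) is removed, clipping the outline; the 20.5×30 cube at (0, 14.5) partially overlaps it — only the 36.00 mm² overlap (of its 615.00 mm²) is removed, clipping the outline — 1 connected region. The result has 1 disconnected region.

1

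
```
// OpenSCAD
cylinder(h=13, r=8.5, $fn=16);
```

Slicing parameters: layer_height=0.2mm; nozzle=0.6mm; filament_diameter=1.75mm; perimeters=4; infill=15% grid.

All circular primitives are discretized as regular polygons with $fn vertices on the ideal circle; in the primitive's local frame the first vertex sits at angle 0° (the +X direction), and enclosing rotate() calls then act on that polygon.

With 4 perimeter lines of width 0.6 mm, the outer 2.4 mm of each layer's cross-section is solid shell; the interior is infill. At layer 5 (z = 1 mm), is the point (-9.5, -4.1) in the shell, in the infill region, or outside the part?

outside

At z = 1 mm: the cylinder: section is a regular 16-gon, circumradius r=8.5. Overall, the cross-section is a single solid region. The nearest boundary edge runs (-8.50, 0.00)→(-7.85, -3.25); distance from the point to it = 1.85 mm. The point is not inside any of the regions above, so it lies outside the cross-section (1.85 mm from the nearest boundary).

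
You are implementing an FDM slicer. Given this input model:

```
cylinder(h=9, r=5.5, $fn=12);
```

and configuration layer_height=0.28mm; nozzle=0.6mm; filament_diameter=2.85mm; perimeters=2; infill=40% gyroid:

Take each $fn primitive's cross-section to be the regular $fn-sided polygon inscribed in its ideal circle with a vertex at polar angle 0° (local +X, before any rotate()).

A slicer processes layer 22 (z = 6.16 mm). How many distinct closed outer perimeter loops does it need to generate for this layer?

1

At z = 6.16 mm: the cylinder: section is a regular 12-gon, circumradius r=5.5. The result has 1 disconnected region.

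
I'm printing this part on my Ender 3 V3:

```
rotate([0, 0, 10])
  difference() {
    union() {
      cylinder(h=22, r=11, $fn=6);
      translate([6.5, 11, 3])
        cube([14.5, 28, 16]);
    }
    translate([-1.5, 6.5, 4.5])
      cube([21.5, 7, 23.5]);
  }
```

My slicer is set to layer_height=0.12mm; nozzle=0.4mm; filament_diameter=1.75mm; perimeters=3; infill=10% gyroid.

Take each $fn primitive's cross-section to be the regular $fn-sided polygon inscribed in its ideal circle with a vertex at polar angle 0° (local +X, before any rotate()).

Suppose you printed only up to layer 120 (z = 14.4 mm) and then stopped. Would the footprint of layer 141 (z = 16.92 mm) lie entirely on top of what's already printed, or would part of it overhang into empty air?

entirely on top

Compare the two slices. At z = 14.4: the cylinder: section is a regular 6-gon, circumradius r=11 (area = (6/2)·11.000²·sin(360°/6) = 314.37 mm²); the cube at (6.5, 11) (footprint 14.5×28) is included at this height (area 406.00 mm²); Combining (union): the 2 present regions are separate (no shared area or edge), so areas and boundary lengths simply add and each stays a separate island — area = 720.37 mm²; the 21.5×7 cube at (-1.5, 6.5) contributes its full rectangle (area 150.50 mm²); Taking the first minus the rest: starting from the result so far (720.37 mm²), the 21.5×7 cube at (-1.5, 6.5) partially overlaps it — only the 57.58 mm² overlap (of its 150.50 mm²) is removed, clipping the outline — area = 662.79 mm²; (rotated 10° about Z; rotation is an isometry so areas/perimeters/island counts are preserved). At z = 16.92: the r=11 cylinder gives a regular 6-gon of circumradius 11 (constant along its height) (area = (6/2)·11.000²·sin(360°/6) = 314.37 mm²); the cube at (6.5, 11) (footprint 14.5×28) is included at this height (area 406.00 mm²); Combining (union): the 2 present regions are separate (no shared area or edge), so areas and boundary lengths simply add and each stays a separate island — area = 720.37 mm²; the cube at (-1.5, 6.5) is present — its section is the full 21.5×7 rectangle (area 150.50 mm²); Taking the first minus the rest: starting from that combined region (720.37 mm²), the 21.5×7 cube at (-1.5, 6.5) partially overlaps it — only the 57.58 mm² overlap (of its 150.50 mm²) is removed, clipping the outline — area = 662.79 mm²; (whole slice rotated 10° about Z — lengths, areas and connectivity unchanged). Checking containment: the cross-section at z = 16.92 is a subset of the cross-section at z = 14.4.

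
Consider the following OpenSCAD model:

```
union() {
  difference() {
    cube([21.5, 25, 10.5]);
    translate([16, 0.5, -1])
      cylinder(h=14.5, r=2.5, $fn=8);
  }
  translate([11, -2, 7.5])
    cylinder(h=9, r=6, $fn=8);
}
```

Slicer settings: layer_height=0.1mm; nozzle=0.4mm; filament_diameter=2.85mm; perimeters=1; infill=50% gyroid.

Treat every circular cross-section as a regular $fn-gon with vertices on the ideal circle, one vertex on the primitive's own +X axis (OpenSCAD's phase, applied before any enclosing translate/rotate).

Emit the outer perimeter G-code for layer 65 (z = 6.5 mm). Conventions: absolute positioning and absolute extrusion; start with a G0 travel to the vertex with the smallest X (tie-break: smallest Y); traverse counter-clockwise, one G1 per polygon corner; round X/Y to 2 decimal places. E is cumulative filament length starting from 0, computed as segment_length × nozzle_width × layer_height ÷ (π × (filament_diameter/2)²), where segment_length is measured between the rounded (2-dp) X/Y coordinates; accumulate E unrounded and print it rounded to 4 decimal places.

At z = 6.5 mm: the cube is present — its section is the full 21.5×25 rectangle; the r=2.5 cylinder at (16, 0.5) gives a regular 8-gon of circumradius 2.5 (constant along its height); Subtracting the remaining from the first: starting from the 21.5×25 cube, the r=2.5 cylinder at (16, 0.5) partially overlaps it — only the 11.24 mm² overlap (of its 17.68 mm²) is removed, clipping the outline — 1 connected region; the cylinder at (11, -2) is absent (z outside [7.5, 16.5]); Taking the union: only that combined region is present, so the union is just that shape — 1 connected region. The outline is a single polygon with 11 vertices. Extrusion per mm of travel: 0.4 × 0.1 / (π × 1.425²) = 0.006270. Accumulating E over each segment gives final E = 0.6092.

G0 X0.00 Y0.00 Z6.50
G1 X13.71 Y0.00 E0.0860
G1 X13.50 Y0.50 E0.0894
G1 X14.23 Y2.27 E0.1014
G1 X16.00 Y3.00 E0.1134
G1 X17.77 Y2.27 E0.1254
G1 X18.50 Y0.50 E0.1374
G1 X18.29 Y0.00 E0.1408
G1 X21.50 Y0.00 E0.1609
G1 X21.50 Y25.00 E0.3177
G1 X0.00 Y25.00 E0.4525
G1 X0.00 Y0.00 E0.6092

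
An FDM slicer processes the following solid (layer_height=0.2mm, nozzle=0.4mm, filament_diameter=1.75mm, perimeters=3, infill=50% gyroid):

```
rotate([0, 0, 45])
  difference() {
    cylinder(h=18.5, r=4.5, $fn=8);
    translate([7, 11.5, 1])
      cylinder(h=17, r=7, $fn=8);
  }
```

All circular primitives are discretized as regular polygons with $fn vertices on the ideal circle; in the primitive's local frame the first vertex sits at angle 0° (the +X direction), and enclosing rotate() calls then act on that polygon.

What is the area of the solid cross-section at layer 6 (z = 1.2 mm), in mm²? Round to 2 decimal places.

At z = 1.2 mm: the r=4.5 cylinder gives a regular 8-gon of circumradius 4.5 (constant along its height) (area = (8/2)·4.500²·sin(360°/8) = 57.28 mm²); the r=7 cylinder at (7, 11.5) gives a regular 8-gon of circumradius 7 (constant along its height) (area = (8/2)·7.000²·sin(360°/8) = 138.59 mm²); After the difference (first − rest): starting from the r=4.5 cylinder (57.28 mm²), the r=7 cylinder at (7, 11.5) misses the remaining region (no effect) — area = 57.28 mm²; (whole slice rotated 45° about Z — lengths, areas and connectivity unchanged). Overall, the cross-section is a single solid region. Net area = 57.28 mm².

57.28 mm²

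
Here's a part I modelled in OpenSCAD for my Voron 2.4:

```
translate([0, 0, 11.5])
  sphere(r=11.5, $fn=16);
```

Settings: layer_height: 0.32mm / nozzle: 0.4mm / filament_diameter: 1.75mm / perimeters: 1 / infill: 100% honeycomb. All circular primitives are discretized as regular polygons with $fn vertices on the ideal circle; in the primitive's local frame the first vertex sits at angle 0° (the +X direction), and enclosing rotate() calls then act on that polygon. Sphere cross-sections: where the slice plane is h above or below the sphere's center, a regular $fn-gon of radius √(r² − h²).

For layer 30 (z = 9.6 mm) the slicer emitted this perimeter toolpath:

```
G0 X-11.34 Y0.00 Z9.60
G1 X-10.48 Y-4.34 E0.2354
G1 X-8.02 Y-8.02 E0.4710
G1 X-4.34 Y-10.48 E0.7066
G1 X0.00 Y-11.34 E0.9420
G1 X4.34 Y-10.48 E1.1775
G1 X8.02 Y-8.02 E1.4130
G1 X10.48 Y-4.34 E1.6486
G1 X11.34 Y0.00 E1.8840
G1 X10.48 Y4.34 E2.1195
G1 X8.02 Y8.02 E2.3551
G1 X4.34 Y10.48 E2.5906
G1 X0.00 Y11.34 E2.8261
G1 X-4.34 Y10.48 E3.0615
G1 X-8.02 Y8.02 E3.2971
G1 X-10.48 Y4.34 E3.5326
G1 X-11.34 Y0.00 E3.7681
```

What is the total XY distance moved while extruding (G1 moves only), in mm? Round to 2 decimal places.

Sum the Euclidean lengths of each G1 segment: total = 70.81 mm.

70.81 mm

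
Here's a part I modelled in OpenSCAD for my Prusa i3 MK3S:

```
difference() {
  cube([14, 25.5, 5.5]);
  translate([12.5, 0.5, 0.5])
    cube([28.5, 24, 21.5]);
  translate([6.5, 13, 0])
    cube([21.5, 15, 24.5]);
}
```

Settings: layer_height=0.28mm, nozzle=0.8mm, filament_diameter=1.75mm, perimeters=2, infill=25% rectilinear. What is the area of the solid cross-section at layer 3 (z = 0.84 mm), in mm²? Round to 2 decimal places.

244.50 mm²

At z = 0.84 mm: the cube (footprint 14×25.5) is included at this height (area 357.00 mm²); the cube at (12.5, 0.5) (footprint 28.5×24) is included at this height (area 684.00 mm²); the cube at (6.5, 13) (footprint 21.5×15) is included at this height (area 322.50 mm²); Taking the first minus the rest: starting from the 14×25.5 cube (357.00 mm²), the 28.5×24 cube at (12.5, 0.5) partially overlaps it — only the 36.00 mm² overlap (of its 684.00 mm²) is removed, clipping the outline; the 21.5×15 cube at (6.5, 13) partially overlaps it — only the 76.50 mm² overlap (of its 322.50 mm²) is removed, clipping the outline — area = 244.50 mm². Overall, the cross-section is a single solid region. Net area = 244.50 mm².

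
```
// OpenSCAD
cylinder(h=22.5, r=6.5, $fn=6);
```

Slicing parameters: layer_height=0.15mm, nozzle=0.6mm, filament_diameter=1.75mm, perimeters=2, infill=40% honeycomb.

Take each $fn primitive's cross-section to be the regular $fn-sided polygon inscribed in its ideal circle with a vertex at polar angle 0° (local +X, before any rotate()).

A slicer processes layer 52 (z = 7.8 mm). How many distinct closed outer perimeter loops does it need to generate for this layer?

1

At z = 7.8 mm: the r=6.5 cylinder gives a regular 6-gon of circumradius 6.5 (constant along its height). The result has 1 disconnected region.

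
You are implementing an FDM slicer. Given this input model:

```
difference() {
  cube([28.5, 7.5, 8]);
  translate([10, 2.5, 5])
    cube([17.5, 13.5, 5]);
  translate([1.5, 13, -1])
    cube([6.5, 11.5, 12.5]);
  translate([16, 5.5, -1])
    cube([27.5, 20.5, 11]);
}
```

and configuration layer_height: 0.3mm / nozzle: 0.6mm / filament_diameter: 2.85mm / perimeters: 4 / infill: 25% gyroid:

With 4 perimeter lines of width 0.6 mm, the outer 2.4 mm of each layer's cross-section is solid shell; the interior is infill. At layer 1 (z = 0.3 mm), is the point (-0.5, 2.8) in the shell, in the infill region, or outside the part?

outside

At z = 0.3 mm: the cube is present — its section is the full 28.5×7.5 rectangle; the cube at (10, 2.5) is absent (z outside [5, 10]); the cube at (1.5, 13) is present — its section is the full 6.5×11.5 rectangle; the 27.5×20.5 cube at (16, 5.5) contributes its full rectangle; Taking the first minus the rest: starting from the 28.5×7.5 cube, the 6.5×11.5 cube at (1.5, 13) misses the remaining region (no effect); the 27.5×20.5 cube at (16, 5.5) partially overlaps it — only the 25.00 mm² overlap (of its 563.75 mm²) is removed, clipping the outline — 1 connected region. Overall, the cross-section is a single solid region. The nearest boundary edge runs (0.00, 0.00)→(0.00, 7.50); distance from the point to it = 0.50 mm. The point is not inside any of the regions above, so it lies outside the cross-section (0.50 mm from the nearest boundary).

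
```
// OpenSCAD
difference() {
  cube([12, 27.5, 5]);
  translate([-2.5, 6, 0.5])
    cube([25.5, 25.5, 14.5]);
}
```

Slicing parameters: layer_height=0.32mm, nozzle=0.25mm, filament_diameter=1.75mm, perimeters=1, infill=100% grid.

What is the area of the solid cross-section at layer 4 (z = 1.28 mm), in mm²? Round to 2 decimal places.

72.00 mm²

At z = 1.28 mm: the 12×27.5 cube contributes its full rectangle (area 330.00 mm²); the 25.5×25.5 cube at (-2.5, 6) contributes its full rectangle (area 650.25 mm²); Taking the first minus the rest: starting from the 12×27.5 cube (330.00 mm²), the 25.5×25.5 cube at (-2.5, 6) partially overlaps it — only the 258.00 mm² overlap (of its 650.25 mm²) is removed, clipping the outline — area = 72.00 mm². Overall, the cross-section is a single solid region. Net area = 72.00 mm².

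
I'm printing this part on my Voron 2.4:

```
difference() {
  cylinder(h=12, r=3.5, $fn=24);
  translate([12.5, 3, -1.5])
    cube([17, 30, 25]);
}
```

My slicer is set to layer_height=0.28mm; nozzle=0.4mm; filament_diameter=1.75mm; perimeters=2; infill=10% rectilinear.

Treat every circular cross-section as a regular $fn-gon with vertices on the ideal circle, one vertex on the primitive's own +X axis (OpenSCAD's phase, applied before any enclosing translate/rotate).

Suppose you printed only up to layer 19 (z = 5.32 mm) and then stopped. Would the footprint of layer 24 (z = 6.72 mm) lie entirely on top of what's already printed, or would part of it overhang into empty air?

Compare the two slices. At z = 5.32: the r=3.5 cylinder contributes a regular 24-gon of circumradius 3.5 (area = (24/2)·3.500²·sin(360°/24) = 38.05 mm²); the 17×30 cube at (12.5, 3) contributes its full rectangle (area 510.00 mm²); Subtracting the remaining from the first: starting from the r=3.5 cylinder (38.05 mm²), the 17×30 cube at (12.5, 3) misses the remaining region (no effect) — area = 38.05 mm². At z = 6.72: the r=3.5 cylinder contributes a regular 24-gon of circumradius 3.5 (area = (24/2)·3.500²·sin(360°/24) = 38.05 mm²); the cube at (12.5, 3) (footprint 17×30) is included at this height (area 510.00 mm²); Taking the first minus the rest: starting from the r=3.5 cylinder (38.05 mm²), the 17×30 cube at (12.5, 3) misses the remaining region (no effect) — area = 38.05 mm². Checking containment: the cross-section at z = 6.72 is a subset of the cross-section at z = 5.32.

entirely on top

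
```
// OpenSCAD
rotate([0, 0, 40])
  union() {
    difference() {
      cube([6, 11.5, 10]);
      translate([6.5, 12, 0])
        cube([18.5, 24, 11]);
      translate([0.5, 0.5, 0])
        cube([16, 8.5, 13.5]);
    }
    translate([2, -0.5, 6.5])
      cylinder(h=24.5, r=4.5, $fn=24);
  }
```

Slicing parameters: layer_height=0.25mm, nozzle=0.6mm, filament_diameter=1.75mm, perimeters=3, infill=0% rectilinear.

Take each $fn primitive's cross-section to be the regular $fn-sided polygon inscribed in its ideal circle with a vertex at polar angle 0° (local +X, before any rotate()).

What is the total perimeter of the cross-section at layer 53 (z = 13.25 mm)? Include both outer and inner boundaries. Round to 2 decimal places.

At z = 13.25 mm: the cube is absent (z outside [0, 10]); the cube at (6.5, 12) is absent (z outside [0, 11]); the 16×8.5 cube at (0.5, 0.5) contributes its full rectangle (perimeter 49.00 mm); Taking the first minus the rest: the first operand is absent here, so nothing remains; the r=4.5 cylinder at (2, -0.5) contributes a regular 24-gon of circumradius 4.5 (perimeter = 2·24·4.500·sin(180°/24) = 28.19 mm); Merging all regions: only the r=4.5 cylinder at (2, -0.5) is present, so the union is just that shape — boundary = 28.19 mm; (whole slice rotated 40° about Z — lengths, areas and connectivity unchanged). Overall, the cross-section is a single solid region. Total boundary length (outer) = 28.19 mm.

28.19 mm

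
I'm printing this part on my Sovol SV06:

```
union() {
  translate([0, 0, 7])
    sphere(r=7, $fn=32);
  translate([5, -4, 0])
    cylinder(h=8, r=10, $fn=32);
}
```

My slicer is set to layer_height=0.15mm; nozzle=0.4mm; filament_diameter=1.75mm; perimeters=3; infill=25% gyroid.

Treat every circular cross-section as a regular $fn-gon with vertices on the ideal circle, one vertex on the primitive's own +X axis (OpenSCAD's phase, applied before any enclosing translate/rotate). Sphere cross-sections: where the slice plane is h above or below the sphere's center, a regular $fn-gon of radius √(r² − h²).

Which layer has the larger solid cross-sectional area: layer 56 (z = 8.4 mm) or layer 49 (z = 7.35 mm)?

layer 49 (z = 7.35 mm)

Layer 56 (z = 8.4): the r=7 sphere slices to a regular 32-gon of circumradius 6.859 (√(r²−h²) with h=1.4 from center) (area = (32/2)·6.859²·sin(360°/32) = 146.83 mm²); the cylinder at (5, -4) does not reach this height (z outside [0, 8]); Combining (union): only the r=7 sphere is present, so the union is just that shape — area = 146.83 mm². So its area = 146.83 mm². Layer 49 (z = 7.35): the r=7 sphere slices to a regular 32-gon of circumradius 6.991 (√(r²−h²) with h=0.35 from center) (area = (32/2)·6.991²·sin(360°/32) = 152.57 mm²); the r=10 cylinder at (5, -4) gives a regular 32-gon of circumradius 10 (constant along its height) (area = (32/2)·10.000²·sin(360°/32) = 312.14 mm²); Combining (union): the regions partially overlap — summed areas 464.71 mm² minus the doubly-counted overlap 113.61 mm² gives 351.10 mm² — area = 351.10 mm². So its area = 351.10 mm². Layer 49 is larger (351.10 vs 146.83 mm²).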